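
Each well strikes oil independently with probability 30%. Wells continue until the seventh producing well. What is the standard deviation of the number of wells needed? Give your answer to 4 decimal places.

Y = total wells until the seventh success; negative binomial with r=7, p=0.30.
SD(Y) = √[r(1−p)/p²] = √(54.444444) = 7.378648

7.3786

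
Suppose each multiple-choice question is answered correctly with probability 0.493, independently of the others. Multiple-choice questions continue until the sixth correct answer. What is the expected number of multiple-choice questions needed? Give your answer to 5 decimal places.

12.17039

Y = total multiple-choice questions until the sixth success; negative binomial with r=6, p=0.493.
E[Y] = r / p = 6 / 0.493 = 12.1703854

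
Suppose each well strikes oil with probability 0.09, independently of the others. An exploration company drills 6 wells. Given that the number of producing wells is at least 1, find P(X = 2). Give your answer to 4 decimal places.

X ~ Binomial(6, 0.09). Want P(X=2 | X≥1) = P(X=2) / P(X≥1).
P(X=2) = C(6,2)·0.09^2·0.91^4 = 0.083319
P(X≥1) = 1 − 0.567869 = 0.432131
Ratio = 0.083319 / 0.432131 = 0.192809

0.1928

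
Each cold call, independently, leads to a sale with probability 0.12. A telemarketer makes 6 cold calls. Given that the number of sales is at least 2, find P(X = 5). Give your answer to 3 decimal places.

0.001

X ~ Binomial(6, 0.12). Want P(X=5 | X≥2) = P(X=5) / P(X≥2).
P(X=5) = C(6,5)·0.12^5·0.88^1 = 0.00013
P(X≥2) = 1 − 0.46440 − 0.37997 = 0.15563
Ratio = 0.00013 / 0.15563 = 0.00084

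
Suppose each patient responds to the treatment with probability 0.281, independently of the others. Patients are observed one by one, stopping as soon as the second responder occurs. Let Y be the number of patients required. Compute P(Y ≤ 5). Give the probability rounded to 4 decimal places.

Finishing within 5 patients ⇔ at least 2 successes in the first 5. With X ~ Binomial(5, 0.281), P(Y ≤ 5) = 1 − P(X ≤ 1).
  k=0: C(5,0)·0.281^0·0.719^5 = 0.192152
  k=1: C(5,1)·0.281^1·0.719^4 = 0.375484
1 − 0.567636 = 0.432364

0.4324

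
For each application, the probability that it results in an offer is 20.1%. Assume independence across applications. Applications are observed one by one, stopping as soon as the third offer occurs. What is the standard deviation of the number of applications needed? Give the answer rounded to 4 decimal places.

7.7026

Y = total applications until the third success; negative binomial with r=3, p=0.201.
SD(Y) = √[r(1−p)/p²] = √(59.330215) = 7.702611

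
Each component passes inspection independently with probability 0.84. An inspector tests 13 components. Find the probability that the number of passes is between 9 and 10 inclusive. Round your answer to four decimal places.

0.3025

X ~ Binomial(13, 0.84); P(9 ≤ X ≤ 10) = Σ C(13,k) p^k (1−p)^(13−k) over k:
  k=9: C(13,9)·0.84^9·0.16^4 = 0.097566
  k=10: C(13,10)·0.84^10·0.16^3 = 0.204889
Total = 0.302455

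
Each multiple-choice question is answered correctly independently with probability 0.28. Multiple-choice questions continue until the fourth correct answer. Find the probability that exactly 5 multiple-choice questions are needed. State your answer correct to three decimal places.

0.018

Y = trial on which the fourth success occurs; negative binomial, r=4, p=0.28.
P(Y=5) = C(4,3) · p^4 · (1−p)^1
= 4 · 0.0061466 · 0.72 = 0.01770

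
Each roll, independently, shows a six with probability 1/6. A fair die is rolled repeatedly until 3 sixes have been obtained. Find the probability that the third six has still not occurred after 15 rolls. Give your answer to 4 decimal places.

Needing more than 15 rolls ⇔ fewer than 3 successes in the first 15. With X ~ Binomial(15, 0.166667), P(Y > 15) = P(X ≤ 2).
  k=0: C(15,0)·0.166667^0·0.833333^15 = 0.064905
  k=1: C(15,1)·0.166667^1·0.833333^14 = 0.194716
  k=2: C(15,2)·0.166667^2·0.833333^13 = 0.272603
P(X ≤ 2) = 0.532225

0.5322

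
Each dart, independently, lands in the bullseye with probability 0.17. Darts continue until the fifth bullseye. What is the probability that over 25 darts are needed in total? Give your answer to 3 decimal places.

0.576

Needing more than 25 darts ⇔ fewer than 5 successes in the first 25. With X ~ Binomial(25, 0.17), P(Y > 25) = P(X ≤ 4).
  k=0: C(25,0)·0.17^0·0.83^25 = 0.00948
  k=1: C(25,1)·0.17^1·0.83^24 = 0.04856
  k=2: C(25,2)·0.17^2·0.83^23 = 0.11935
  k=3: C(25,3)·0.17^3·0.83^22 = 0.18741
  k=4: C(25,4)·0.17^4·0.83^21 = 0.21112
P(X ≤ 4) = 0.57592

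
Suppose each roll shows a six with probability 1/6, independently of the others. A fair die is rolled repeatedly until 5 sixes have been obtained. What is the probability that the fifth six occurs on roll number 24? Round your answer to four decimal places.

0.0356

Y = trial on which the fifth success occurs; negative binomial, r=5, p=0.166667.
P(Y=24) = C(23,4) · p^5 · (1−p)^19
= 8855 · 0.0001286 · 0.031301 = 0.035644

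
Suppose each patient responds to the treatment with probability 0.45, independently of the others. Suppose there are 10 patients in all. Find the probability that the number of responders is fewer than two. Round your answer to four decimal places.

0.0233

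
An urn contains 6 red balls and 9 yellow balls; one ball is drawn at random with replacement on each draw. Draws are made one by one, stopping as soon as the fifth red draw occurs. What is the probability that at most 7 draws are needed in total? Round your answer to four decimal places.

0.0963

Finishing within 7 draws ⇔ at least 5 successes in the first 7. With X ~ Binomial(7, 0.40), P(Y ≤ 7) = 1 − P(X ≤ 4).
  k=0: C(7,0)·0.40^0·0.60^7 = 0.027994
  k=1: C(7,1)·0.40^1·0.60^6 = 0.130637
  k=2: C(7,2)·0.40^2·0.60^5 = 0.261274
  k=3: C(7,3)·0.40^3·0.60^4 = 0.290304
  k=4: C(7,4)·0.40^4·0.60^3 = 0.193536
1 − 0.903744 = 0.096256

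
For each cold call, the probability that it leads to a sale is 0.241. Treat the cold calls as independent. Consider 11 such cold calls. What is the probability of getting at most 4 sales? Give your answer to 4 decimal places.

X ~ Binomial(11, 0.241); P(X ≤ 4) = Σ C(11,k) p^k (1−p)^(11−k) over k:
  k=0: C(11,0)·0.241^0·0.759^11 = 0.048157
  k=1: C(11,1)·0.241^1·0.759^10 = 0.168201
  k=2: C(11,2)·0.241^2·0.759^9 = 0.267038
  k=3: C(11,3)·0.241^3·0.759^8 = 0.254372
  k=4: C(11,4)·0.241^4·0.759^7 = 0.161538
Total = 0.899305

0.8993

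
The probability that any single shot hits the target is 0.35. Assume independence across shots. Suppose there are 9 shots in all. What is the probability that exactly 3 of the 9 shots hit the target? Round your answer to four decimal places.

X ~ Binomial(n=9, p=0.35).
P(X=3) = C(9,3) · p^3 · (1−p)^6
= 84 · 0.042875 · 0.075419 = 0.271621

0.2716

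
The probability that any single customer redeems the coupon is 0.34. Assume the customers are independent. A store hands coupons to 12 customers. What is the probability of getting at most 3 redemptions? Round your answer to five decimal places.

X ~ Binomial(12, 0.34); P(X ≤ 3) = Σ C(12,k) p^k (1−p)^(12−k) over k:
  k=0: C(12,0)·0.34^0·0.66^12 = 0.0068317
  k=1: C(12,1)·0.34^1·0.66^11 = 0.0422322
  k=2: C(12,2)·0.34^2·0.66^10 = 0.1196578
  k=3: C(12,3)·0.34^3·0.66^9 = 0.2054730
Total = 0.3741947

0.37419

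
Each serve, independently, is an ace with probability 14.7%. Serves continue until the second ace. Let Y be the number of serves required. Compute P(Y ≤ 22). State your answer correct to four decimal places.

0.8550

Finishing within 22 serves ⇔ at least 2 successes in the first 22. With X ~ Binomial(22, 0.147), P(Y ≤ 22) = 1 − P(X ≤ 1).
  k=0: C(22,0)·0.147^0·0.853^22 = 0.030261
  k=1: C(22,1)·0.147^1·0.853^21 = 0.114728
1 − 0.144989 = 0.855011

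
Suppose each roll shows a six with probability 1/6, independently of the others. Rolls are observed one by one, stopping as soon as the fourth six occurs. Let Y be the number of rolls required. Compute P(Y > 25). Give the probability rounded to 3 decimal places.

0.382

Needing more than 25 rolls ⇔ fewer than 4 successes in the first 25. With X ~ Binomial(25, 0.166667), P(Y > 25) = P(X ≤ 3).
  k=0: C(25,0)·0.166667^0·0.833333^25 = 0.01048
  k=1: C(25,1)·0.166667^1·0.833333^24 = 0.05241
  k=2: C(25,2)·0.166667^2·0.833333^23 = 0.12579
  k=3: C(25,3)·0.166667^3·0.833333^22 = 0.19288
P(X ≤ 3) = 0.38157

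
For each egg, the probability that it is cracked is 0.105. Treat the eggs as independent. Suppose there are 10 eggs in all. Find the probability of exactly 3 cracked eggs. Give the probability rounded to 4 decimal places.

0.0639

X ~ Binomial(n=10, p=0.105).
P(X=3) = C(10,3) · p^3 · (1−p)^7
= 120 · 0.0011576 · 0.46 = 0.063901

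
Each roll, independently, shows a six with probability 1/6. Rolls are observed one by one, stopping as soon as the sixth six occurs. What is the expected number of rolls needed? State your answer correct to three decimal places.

36.000

Y = total rolls until the sixth success; negative binomial with r=6, p=0.166667.
E[Y] = r / p = 6 / 0.166667 = 36.00000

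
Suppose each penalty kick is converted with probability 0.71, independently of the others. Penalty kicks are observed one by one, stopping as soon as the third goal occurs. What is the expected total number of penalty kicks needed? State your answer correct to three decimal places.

4.225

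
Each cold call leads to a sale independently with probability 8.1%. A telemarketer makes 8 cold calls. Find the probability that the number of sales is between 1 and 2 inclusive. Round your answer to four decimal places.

X ~ Binomial(8, 0.081); P(1 ≤ X ≤ 2) = Σ C(8,k) p^k (1−p)^(8−k) over k:
  k=1: C(8,1)·0.081^1·0.919^7 = 0.358743
  k=2: C(8,2)·0.081^2·0.919^6 = 0.110668
Total = 0.469411

0.4694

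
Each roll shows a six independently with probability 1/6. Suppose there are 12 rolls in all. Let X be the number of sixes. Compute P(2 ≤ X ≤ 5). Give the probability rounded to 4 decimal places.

X ~ Binomial(12, 0.166667); P(2 ≤ X ≤ 5) = Σ C(12,k) p^k (1−p)^(12−k) over k:
  k=2: C(12,2)·0.166667^2·0.833333^10 = 0.296094
  k=3: C(12,3)·0.166667^3·0.833333^9 = 0.197396
  k=4: C(12,4)·0.166667^4·0.833333^8 = 0.088828
  k=5: C(12,5)·0.166667^5·0.833333^7 = 0.028425
Total = 0.610742

0.6107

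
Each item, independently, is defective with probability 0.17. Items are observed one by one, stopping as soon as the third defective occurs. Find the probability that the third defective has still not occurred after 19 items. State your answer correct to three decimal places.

0.350

Needing more than 19 items ⇔ fewer than 3 successes in the first 19. With X ~ Binomial(19, 0.17), P(Y > 19) = P(X ≤ 2).
  k=0: C(19,0)·0.17^0·0.83^19 = 0.02901
  k=1: C(19,1)·0.17^1·0.83^18 = 0.11288
  k=2: C(19,2)·0.17^2·0.83^17 = 0.20808
P(X ≤ 2) = 0.34996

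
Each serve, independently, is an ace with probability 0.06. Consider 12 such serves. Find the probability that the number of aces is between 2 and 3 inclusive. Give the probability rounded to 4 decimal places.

0.1552

X ~ Binomial(12, 0.06); P(2 ≤ X ≤ 3) = Σ C(12,k) p^k (1−p)^(12−k) over k:
  k=2: C(12,2)·0.06^2·0.94^10 = 0.127975
  k=3: C(12,3)·0.06^3·0.94^9 = 0.027229
Total = 0.155204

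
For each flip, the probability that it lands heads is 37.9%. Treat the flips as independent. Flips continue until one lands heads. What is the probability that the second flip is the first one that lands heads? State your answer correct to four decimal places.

0.2354

Geometric (trials to first success), p = 0.379.
P(Y = 2) = (1−p)^1 · p = 0.621 · 0.379 = 0.235359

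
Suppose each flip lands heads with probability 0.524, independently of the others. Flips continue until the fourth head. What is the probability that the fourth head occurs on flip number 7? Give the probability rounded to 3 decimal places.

Y = trial on which the fourth success occurs; negative binomial, r=4, p=0.524.
P(Y=7) = C(6,3) · p^4 · (1−p)^3
= 20 · 0.075392 · 0.10785 = 0.16262

0.163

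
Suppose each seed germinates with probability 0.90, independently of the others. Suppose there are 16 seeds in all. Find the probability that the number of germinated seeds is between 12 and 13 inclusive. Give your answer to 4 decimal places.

0.1937

X ~ Binomial(16, 0.90); P(12 ≤ X ≤ 13) = Σ C(16,k) p^k (1−p)^(16−k) over k:
  k=12: C(16,12)·0.90^12·0.10^4 = 0.051402
  k=13: C(16,13)·0.90^13·0.10^3 = 0.142344
Total = 0.193747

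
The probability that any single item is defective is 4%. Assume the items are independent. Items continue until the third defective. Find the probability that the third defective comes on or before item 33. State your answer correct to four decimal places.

Finishing within 33 items ⇔ at least 3 successes in the first 33. With X ~ Binomial(33, 0.04), P(Y ≤ 33) = 1 − P(X ≤ 2).
  k=0: C(33,0)·0.04^0·0.96^33 = 0.259986
  k=1: C(33,1)·0.04^1·0.96^32 = 0.357481
  k=2: C(33,2)·0.04^2·0.96^31 = 0.238321
1 − 0.855789 = 0.144211

0.1442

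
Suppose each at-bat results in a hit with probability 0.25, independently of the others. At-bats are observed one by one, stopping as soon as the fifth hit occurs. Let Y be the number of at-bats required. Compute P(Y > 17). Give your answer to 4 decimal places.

Needing more than 17 at-bats ⇔ fewer than 5 successes in the first 17. With X ~ Binomial(17, 0.25), P(Y > 17) = P(X ≤ 4).
  k=0: C(17,0)·0.25^0·0.75^17 = 0.007517
  k=1: C(17,1)·0.25^1·0.75^16 = 0.042596
  k=2: C(17,2)·0.25^2·0.75^15 = 0.113589
  k=3: C(17,3)·0.25^3·0.75^14 = 0.189316
  k=4: C(17,4)·0.25^4·0.75^13 = 0.220868
P(X ≤ 4) = 0.573886

0.5739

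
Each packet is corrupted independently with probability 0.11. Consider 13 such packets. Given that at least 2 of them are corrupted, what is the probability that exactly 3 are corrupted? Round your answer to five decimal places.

0.27799

X ~ Binomial(13, 0.11). Want P(X=3 | X≥2) = P(X=3) / P(X≥2).
P(X=3) = C(13,3)·0.11^3·0.89^10 = 0.1186982
P(X≥2) = 1 − 0.2198215 − 0.3531963 = 0.4269823
Ratio = 0.1186982 / 0.4269823 = 0.2779933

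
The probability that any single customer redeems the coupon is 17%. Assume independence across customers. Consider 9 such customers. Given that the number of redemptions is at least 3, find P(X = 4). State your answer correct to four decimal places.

X ~ Binomial(9, 0.17). Want P(X=4 | X≥3) = P(X=4) / P(X≥3).
P(X=4) = C(9,4)·0.17^4·0.83^5 = 0.041453
P(X≥3) = 1 − 0.186940 − 0.344601 − 0.282323 = 0.186136
Ratio = 0.041453 / 0.186136 = 0.222704

0.2227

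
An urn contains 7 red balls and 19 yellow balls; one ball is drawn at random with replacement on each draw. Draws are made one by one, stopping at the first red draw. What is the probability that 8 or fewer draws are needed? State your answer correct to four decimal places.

Y = number of draws to the first success; geometric, p = 0.269231.
P(Y ≤ 8) = 1 − (1−p)^8 = 1 − 0.081328 = 0.918672

0.9187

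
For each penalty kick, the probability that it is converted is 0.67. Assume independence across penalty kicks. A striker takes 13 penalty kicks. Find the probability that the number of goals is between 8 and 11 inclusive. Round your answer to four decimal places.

X ~ Binomial(13, 0.67); P(8 ≤ X ≤ 11) = Σ C(13,k) p^k (1−p)^(13−k) over k:
  k=8: C(13,8)·0.67^8·0.33^5 = 0.204525
  k=9: C(13,9)·0.67^9·0.33^4 = 0.230693
  k=10: C(13,10)·0.67^10·0.33^3 = 0.187351
  k=11: C(13,11)·0.67^11·0.33^2 = 0.103740
Total = 0.726309

0.7263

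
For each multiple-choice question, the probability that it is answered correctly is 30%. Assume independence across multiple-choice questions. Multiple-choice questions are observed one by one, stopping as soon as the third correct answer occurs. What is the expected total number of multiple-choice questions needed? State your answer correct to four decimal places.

Y = total multiple-choice questions until the third success; negative binomial with r=3, p=0.30.
E[Y] = r / p = 3 / 0.30 = 10.000000

10.0000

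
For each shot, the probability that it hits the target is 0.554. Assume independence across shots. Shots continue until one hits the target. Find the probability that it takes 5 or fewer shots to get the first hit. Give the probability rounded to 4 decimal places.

Y = number of shots to the first success; geometric, p = 0.554.
P(Y ≤ 5) = 1 − (1−p)^5 = 1 − 0.017647 = 0.982353

0.9824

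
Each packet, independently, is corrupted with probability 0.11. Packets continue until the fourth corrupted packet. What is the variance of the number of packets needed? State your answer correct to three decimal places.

294.215

Y = total packets until the fourth success; negative binomial with r=4, p=0.11.
Var(Y) = r(1−p)/p² = 4·0.89 / 0.11² = 294.21488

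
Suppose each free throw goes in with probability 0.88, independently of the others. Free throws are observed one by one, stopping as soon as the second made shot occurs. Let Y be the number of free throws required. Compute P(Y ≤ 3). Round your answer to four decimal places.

Finishing within 3 free throws ⇔ at least 2 successes in the first 3. With X ~ Binomial(3, 0.88), P(Y ≤ 3) = 1 − P(X ≤ 1).
  k=0: C(3,0)·0.88^0·0.12^3 = 0.001728
  k=1: C(3,1)·0.88^1·0.12^2 = 0.038016
1 − 0.039744 = 0.960256

0.9603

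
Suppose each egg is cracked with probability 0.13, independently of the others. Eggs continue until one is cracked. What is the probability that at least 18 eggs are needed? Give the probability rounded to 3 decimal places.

Y = number of eggs to the first success; geometric, p = 0.13.
P(Y > 17) = P(first 17 all fail) = (1−p)^17 = 0.09372

0.094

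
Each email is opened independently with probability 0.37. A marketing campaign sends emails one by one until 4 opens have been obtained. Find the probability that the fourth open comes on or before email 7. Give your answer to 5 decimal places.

Finishing within 7 emails ⇔ at least 4 successes in the first 7. With X ~ Binomial(7, 0.37), P(Y ≤ 7) = 1 − P(X ≤ 3).
  k=0: C(7,0)·0.37^0·0.63^7 = 0.0393898
  k=1: C(7,1)·0.37^1·0.63^6 = 0.1619359
  k=2: C(7,2)·0.37^2·0.63^5 = 0.2853156
  k=3: C(7,3)·0.37^3·0.63^4 = 0.2792772
1 − 0.7659184 = 0.2340816

0.23408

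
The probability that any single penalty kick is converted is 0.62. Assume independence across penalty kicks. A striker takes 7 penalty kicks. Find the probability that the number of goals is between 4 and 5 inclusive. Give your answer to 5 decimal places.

X ~ Binomial(7, 0.62); P(4 ≤ X ≤ 5) = Σ C(7,k) p^k (1−p)^(7−k) over k:
  k=4: C(7,4)·0.62^4·0.38^3 = 0.2837825
  k=5: C(7,5)·0.62^5·0.38^2 = 0.2778081
Total = 0.5615906

0.56159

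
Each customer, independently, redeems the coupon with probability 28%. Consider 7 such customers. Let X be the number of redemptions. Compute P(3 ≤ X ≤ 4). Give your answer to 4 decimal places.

0.2868

X ~ Binomial(7, 0.28); P(3 ≤ X ≤ 4) = Σ C(7,k) p^k (1−p)^(7−k) over k:
  k=3: C(7,3)·0.28^3·0.72^4 = 0.206477
  k=4: C(7,4)·0.28^4·0.72^3 = 0.080297
Total = 0.286774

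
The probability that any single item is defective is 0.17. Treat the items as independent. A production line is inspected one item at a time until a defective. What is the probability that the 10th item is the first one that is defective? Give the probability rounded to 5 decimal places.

0.03178

Geometric (trials to first success), p = 0.17.
P(Y = 10) = (1−p)^9 · p = 0.18694 · 0.17 = 0.0317798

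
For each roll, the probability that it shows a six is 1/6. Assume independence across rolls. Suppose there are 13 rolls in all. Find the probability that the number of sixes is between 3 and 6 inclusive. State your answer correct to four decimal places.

0.3695

X ~ Binomial(13, 0.166667); P(3 ≤ X ≤ 6) = Σ C(13,k) p^k (1−p)^(13−k) over k:
  k=3: C(13,3)·0.166667^3·0.833333^10 = 0.213845
  k=4: C(13,4)·0.166667^4·0.833333^9 = 0.106923
  k=5: C(13,5)·0.166667^5·0.833333^8 = 0.038492
  k=6: C(13,6)·0.166667^6·0.833333^7 = 0.010265
Total = 0.369525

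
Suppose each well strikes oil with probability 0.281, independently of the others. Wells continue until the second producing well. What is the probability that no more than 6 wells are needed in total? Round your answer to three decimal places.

0.538

Finishing within 6 wells ⇔ at least 2 successes in the first 6. With X ~ Binomial(6, 0.281), P(Y ≤ 6) = 1 − P(X ≤ 1).
  k=0: C(6,0)·0.281^0·0.719^6 = 0.13816
  k=1: C(6,1)·0.281^1·0.719^5 = 0.32397
1 − 0.46213 = 0.53787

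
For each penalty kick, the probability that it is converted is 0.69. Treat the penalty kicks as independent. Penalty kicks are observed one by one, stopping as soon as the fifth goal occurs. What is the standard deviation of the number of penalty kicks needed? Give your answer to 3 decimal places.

1.804

Y = total penalty kicks until the fifth success; negative binomial with r=5, p=0.69.
SD(Y) = √[r(1−p)/p²] = √(3.25562) = 1.80433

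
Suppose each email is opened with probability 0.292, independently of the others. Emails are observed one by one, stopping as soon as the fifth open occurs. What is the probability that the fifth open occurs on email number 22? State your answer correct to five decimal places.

Y = trial on which the fifth success occurs; negative binomial, r=5, p=0.292.
P(Y=22) = C(21,4) · p^5 · (1−p)^17
= 5985 · 0.0021228 · 0.0028221 = 0.0358545

0.03585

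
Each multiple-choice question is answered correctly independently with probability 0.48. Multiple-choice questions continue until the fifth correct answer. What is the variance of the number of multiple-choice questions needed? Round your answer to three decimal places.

11.285

Y = total multiple-choice questions until the fifth success; negative binomial with r=5, p=0.48.
Var(Y) = r(1−p)/p² = 5·0.52 / 0.48² = 11.28472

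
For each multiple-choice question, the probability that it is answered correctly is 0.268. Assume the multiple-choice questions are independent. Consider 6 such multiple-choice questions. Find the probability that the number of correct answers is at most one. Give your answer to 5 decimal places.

0.49178

X ~ Binomial(6, 0.268); P(X ≤ 1) = Σ C(6,k) p^k (1−p)^(6−k) over k:
  k=0: C(6,0)·0.268^0·0.732^6 = 0.1538390
  k=1: C(6,1)·0.268^1·0.732^5 = 0.3379414
Total = 0.4917805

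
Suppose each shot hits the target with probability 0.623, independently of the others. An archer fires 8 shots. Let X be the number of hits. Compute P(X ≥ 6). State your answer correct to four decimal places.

0.3652

X ~ Binomial(8, 0.623); P(X ≥ 6) = Σ C(8,k) p^k (1−p)^(8−k) over k:
  k=6: C(8,6)·0.623^6·0.377^2 = 0.232685
  k=7: C(8,7)·0.623^7·0.377^1 = 0.109862
  k=8: C(8,8)·0.623^8·0.377^0 = 0.022694
Total = 0.365241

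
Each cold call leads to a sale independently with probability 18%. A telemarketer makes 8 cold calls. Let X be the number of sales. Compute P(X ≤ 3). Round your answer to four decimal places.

X ~ Binomial(8, 0.18); P(X ≤ 3) = Σ C(8,k) p^k (1−p)^(8−k) over k:
  k=0: C(8,0)·0.18^0·0.82^8 = 0.204414
  k=1: C(8,1)·0.18^1·0.82^7 = 0.358971
  k=2: C(8,2)·0.18^2·0.82^6 = 0.275795
  k=3: C(8,3)·0.18^3·0.82^5 = 0.121081
Total = 0.960261

0.9603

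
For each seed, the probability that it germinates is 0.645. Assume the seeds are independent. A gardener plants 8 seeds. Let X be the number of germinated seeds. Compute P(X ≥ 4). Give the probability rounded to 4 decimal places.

0.8880

X ~ Binomial(8, 0.645); P(X ≥ 4) = Σ C(8,k) p^k (1−p)^(8−k) over k:
  k=4: C(8,4)·0.645^4·0.355^4 = 0.192420
  k=5: C(8,5)·0.645^5·0.355^3 = 0.279687
  k=6: C(8,6)·0.645^6·0.355^2 = 0.254081
  k=7: C(8,7)·0.645^7·0.355^1 = 0.131897
  k=8: C(8,8)·0.645^8·0.355^0 = 0.029956
Total = 0.888041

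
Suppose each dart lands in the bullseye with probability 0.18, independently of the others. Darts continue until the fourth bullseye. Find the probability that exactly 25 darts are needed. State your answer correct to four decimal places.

Y = trial on which the fourth success occurs; negative binomial, r=4, p=0.18.
P(Y=25) = C(24,3) · p^4 · (1−p)^21
= 2024 · 0.0010498 · 0.015491 = 0.032915

0.0329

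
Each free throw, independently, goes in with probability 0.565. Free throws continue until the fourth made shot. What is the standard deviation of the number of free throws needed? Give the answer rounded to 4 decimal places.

2.3347

Y = total free throws until the fourth success; negative binomial with r=4, p=0.565.
SD(Y) = √[r(1−p)/p²] = √(5.450701) = 2.334674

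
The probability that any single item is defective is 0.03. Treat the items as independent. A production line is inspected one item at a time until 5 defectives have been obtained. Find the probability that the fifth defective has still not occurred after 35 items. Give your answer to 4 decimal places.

0.9963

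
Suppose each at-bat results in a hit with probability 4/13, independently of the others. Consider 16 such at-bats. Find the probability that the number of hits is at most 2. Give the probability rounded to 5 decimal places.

X ~ Binomial(16, 0.307692); P(X ≤ 2) = Σ C(16,k) p^k (1−p)^(16−k) over k:
  k=0: C(16,0)·0.307692^0·0.692308^16 = 0.0027848
  k=1: C(16,1)·0.307692^1·0.692308^15 = 0.0198027
  k=2: C(16,2)·0.307692^2·0.692308^14 = 0.0660089
Total = 0.0885964

0.08860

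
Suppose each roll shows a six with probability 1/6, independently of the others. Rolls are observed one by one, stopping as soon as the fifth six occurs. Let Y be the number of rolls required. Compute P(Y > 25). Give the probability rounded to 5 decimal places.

Needing more than 25 rolls ⇔ fewer than 5 successes in the first 25. With X ~ Binomial(25, 0.166667), P(Y > 25) = P(X ≤ 4).
  k=0: C(25,0)·0.166667^0·0.833333^25 = 0.0104826
  k=1: C(25,1)·0.166667^1·0.833333^24 = 0.0524130
  k=2: C(25,2)·0.166667^2·0.833333^23 = 0.1257912
  k=3: C(25,3)·0.166667^3·0.833333^22 = 0.1928798
  k=4: C(25,4)·0.166667^4·0.833333^21 = 0.2121677
P(X ≤ 4) = 0.5937342

0.59373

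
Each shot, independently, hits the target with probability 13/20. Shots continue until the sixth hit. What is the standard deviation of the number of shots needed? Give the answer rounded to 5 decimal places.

2.22944

Y = total shots until the sixth success; negative binomial with r=6, p=0.65.
SD(Y) = √[r(1−p)/p²] = √(4.9704142) = 2.2294426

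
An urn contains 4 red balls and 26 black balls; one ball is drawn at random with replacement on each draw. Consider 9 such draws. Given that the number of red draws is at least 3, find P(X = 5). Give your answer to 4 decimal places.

0.0280

X ~ Binomial(9, 0.133333). Want P(X=5 | X≥3) = P(X=5) / P(X≥3).
P(X=5) = C(9,5)·0.133333^5·0.866667^4 = 0.002996
P(X≥3) = 1 − 0.275847 − 0.381943 − 0.235042 = 0.107169
Ratio = 0.002996 / 0.107169 = 0.027951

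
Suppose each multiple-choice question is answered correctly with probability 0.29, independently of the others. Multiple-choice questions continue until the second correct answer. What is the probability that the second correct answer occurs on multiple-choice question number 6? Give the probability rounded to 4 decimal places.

0.1069

Y = trial on which the second success occurs; negative binomial, r=2, p=0.29.
P(Y=6) = C(5,1) · p^2 · (1−p)^4
= 5 · 0.0841 · 0.25412 = 0.106856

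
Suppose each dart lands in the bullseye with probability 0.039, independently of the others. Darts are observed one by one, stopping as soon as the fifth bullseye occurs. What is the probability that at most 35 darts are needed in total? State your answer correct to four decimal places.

0.0110

Finishing within 35 darts ⇔ at least 5 successes in the first 35. With X ~ Binomial(35, 0.039), P(Y ≤ 35) = 1 − P(X ≤ 4).
  k=0: C(35,0)·0.039^0·0.961^35 = 0.248496
  k=1: C(35,1)·0.039^1·0.961^34 = 0.352962
  k=2: C(35,2)·0.039^2·0.961^33 = 0.243511
  k=3: C(35,3)·0.039^3·0.961^32 = 0.108706
  k=4: C(35,4)·0.039^4·0.961^31 = 0.035293
1 − 0.988966 = 0.011034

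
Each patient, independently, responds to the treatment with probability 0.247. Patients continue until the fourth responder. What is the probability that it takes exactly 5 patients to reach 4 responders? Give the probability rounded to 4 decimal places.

0.0112

Y = trial on which the fourth success occurs; negative binomial, r=4, p=0.247.
P(Y=5) = C(4,3) · p^4 · (1−p)^1
= 4 · 0.0037221 · 0.753 = 0.011211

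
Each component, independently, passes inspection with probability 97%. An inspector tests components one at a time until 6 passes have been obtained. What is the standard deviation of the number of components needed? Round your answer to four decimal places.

0.4374

Y = total components until the sixth success; negative binomial with r=6, p=0.97.
SD(Y) = √[r(1−p)/p²] = √(0.191306) = 0.437386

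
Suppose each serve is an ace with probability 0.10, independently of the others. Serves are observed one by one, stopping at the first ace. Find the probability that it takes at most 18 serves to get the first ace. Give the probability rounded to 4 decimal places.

0.8499

Y = number of serves to the first success; geometric, p = 0.10.
P(Y ≤ 18) = 1 − (1−p)^18 = 1 − 0.150095 = 0.849905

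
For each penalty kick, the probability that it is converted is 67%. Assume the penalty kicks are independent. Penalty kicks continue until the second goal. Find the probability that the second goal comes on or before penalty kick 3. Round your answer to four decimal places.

0.7452

Finishing within 3 penalty kicks ⇔ at least 2 successes in the first 3. With X ~ Binomial(3, 0.67), P(Y ≤ 3) = 1 − P(X ≤ 1).
  k=0: C(3,0)·0.67^0·0.33^3 = 0.035937
  k=1: C(3,1)·0.67^1·0.33^2 = 0.218889
1 − 0.254826 = 0.745174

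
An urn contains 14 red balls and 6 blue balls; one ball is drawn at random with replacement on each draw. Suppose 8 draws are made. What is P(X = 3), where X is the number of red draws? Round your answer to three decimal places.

X ~ Binomial(n=8, p=0.70).
P(X=3) = C(8,3) · p^3 · (1−p)^5
= 56 · 0.343 · 0.00243 = 0.04668

0.047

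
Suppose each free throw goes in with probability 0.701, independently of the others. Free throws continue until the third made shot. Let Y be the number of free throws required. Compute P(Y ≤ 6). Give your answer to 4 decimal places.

0.9303

Finishing within 6 free throws ⇔ at least 3 successes in the first 6. With X ~ Binomial(6, 0.701), P(Y ≤ 6) = 1 − P(X ≤ 2).
  k=0: C(6,0)·0.701^0·0.299^6 = 0.000715
  k=1: C(6,1)·0.701^1·0.299^5 = 0.010051
  k=2: C(6,2)·0.701^2·0.299^4 = 0.058913
1 − 0.069679 = 0.930321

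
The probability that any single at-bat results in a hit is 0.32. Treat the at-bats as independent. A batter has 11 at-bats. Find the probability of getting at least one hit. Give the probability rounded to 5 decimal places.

P(at least one) = 1 − P(none) = 1 − (1 − 0.32)^11
= 1 − 0.0143747 = 0.9856253

0.98563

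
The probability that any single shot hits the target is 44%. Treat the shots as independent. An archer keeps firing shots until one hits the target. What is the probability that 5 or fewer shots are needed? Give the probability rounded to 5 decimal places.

0.94493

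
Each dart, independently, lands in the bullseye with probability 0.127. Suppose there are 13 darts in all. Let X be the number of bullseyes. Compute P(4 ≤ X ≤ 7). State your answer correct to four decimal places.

X ~ Binomial(13, 0.127); P(4 ≤ X ≤ 7) = Σ C(13,k) p^k (1−p)^(13−k) over k:
  k=4: C(13,4)·0.127^4·0.873^9 = 0.054783
  k=5: C(13,5)·0.127^5·0.873^8 = 0.014345
  k=6: C(13,6)·0.127^6·0.873^7 = 0.002783
  k=7: C(13,7)·0.127^7·0.873^6 = 0.000405
Total = 0.072316

0.0723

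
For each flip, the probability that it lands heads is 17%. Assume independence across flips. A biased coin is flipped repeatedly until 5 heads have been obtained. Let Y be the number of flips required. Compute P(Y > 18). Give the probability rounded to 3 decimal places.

0.821

Needing more than 18 flips ⇔ fewer than 5 successes in the first 18. With X ~ Binomial(18, 0.17), P(Y > 18) = P(X ≤ 4).
  k=0: C(18,0)·0.17^0·0.83^18 = 0.03495
  k=1: C(18,1)·0.17^1·0.83^17 = 0.12884
  k=2: C(18,2)·0.17^2·0.83^16 = 0.22430
  k=3: C(18,3)·0.17^3·0.83^15 = 0.24502
  k=4: C(18,4)·0.17^4·0.83^14 = 0.18820
P(X ≤ 4) = 0.82131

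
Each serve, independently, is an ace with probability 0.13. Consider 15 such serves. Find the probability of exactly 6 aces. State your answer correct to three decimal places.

0.007

X ~ Binomial(n=15, p=0.13).
P(X=6) = C(15,6) · p^6 · (1−p)^9
= 5005 · 4.8268e-06 · 0.28554 = 0.00690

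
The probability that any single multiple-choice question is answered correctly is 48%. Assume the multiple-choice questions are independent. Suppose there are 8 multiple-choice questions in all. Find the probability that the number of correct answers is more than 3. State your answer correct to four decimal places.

X ~ Binomial(8, 0.48); P(X ≥ 4) = Σ C(8,k) p^k (1−p)^(8−k) over k:
  k=4: C(8,4)·0.48^4·0.52^4 = 0.271692
  k=5: C(8,5)·0.48^5·0.52^3 = 0.200634
  k=6: C(8,6)·0.48^6·0.52^2 = 0.092600
  k=7: C(8,7)·0.48^7·0.52^1 = 0.024422
  k=8: C(8,8)·0.48^8·0.52^0 = 0.002818
Total = 0.592166

0.5922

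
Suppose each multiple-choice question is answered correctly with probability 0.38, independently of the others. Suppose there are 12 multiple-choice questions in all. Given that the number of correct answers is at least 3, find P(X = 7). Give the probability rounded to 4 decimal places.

0.0930

X ~ Binomial(12, 0.38). Want P(X=7 | X≥3) = P(X=7) / P(X≥3).
P(X=7) = C(12,7)·0.38^7·0.62^5 = 0.083017
P(X≥3) = 1 − 0.003226 − 0.023729 − 0.079989 = 0.893056
Ratio = 0.083017 / 0.893056 = 0.092959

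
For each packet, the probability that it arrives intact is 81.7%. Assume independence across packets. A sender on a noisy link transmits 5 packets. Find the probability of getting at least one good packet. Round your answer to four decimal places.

P(at least one) = 1 − P(none) = 1 − (1 − 0.817)^5
= 1 − 0.000205 = 0.999795

0.9998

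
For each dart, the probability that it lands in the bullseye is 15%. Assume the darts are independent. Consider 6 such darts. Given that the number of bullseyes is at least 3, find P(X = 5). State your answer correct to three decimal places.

0.008

X ~ Binomial(6, 0.15). Want P(X=5 | X≥3) = P(X=5) / P(X≥3).
P(X=5) = C(6,5)·0.15^5·0.85^1 = 0.00039
P(X≥3) = 1 − 0.37715 − 0.39933 − 0.17618 = 0.04734
Ratio = 0.00039 / 0.04734 = 0.00818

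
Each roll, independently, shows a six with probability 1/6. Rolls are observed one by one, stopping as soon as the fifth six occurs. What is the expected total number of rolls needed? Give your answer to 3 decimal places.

Y = total rolls until the fifth success; negative binomial with r=5, p=0.166667.
E[Y] = r / p = 5 / 0.166667 = 30.00000

30.000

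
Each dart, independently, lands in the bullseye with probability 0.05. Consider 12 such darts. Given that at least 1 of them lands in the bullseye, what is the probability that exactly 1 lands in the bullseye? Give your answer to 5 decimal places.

X ~ Binomial(12, 0.05). Want P(X=1 | X≥1) = P(X=1) / P(X≥1).
P(X=1) = C(12,1)·0.05^1·0.95^11 = 0.3412801
P(X≥1) = 1 − 0.5403601 = 0.4596399
Ratio = 0.3412801 / 0.4596399 = 0.7424944

0.74249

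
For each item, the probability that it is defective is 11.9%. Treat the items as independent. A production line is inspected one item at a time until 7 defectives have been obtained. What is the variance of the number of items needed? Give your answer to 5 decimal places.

Y = total items until the seventh success; negative binomial with r=7, p=0.119.
Var(Y) = r(1−p)/p² = 7·0.881 / 0.119² = 435.4918438

435.49184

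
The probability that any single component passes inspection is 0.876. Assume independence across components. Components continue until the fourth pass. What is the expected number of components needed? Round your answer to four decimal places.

Y = total components until the fourth success; negative binomial with r=4, p=0.876.
E[Y] = r / p = 4 / 0.876 = 4.566210

4.5662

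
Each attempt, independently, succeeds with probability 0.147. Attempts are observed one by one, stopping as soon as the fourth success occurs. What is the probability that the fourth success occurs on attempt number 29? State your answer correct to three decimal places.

Y = trial on which the fourth success occurs; negative binomial, r=4, p=0.147.
P(Y=29) = C(28,3) · p^4 · (1−p)^25
= 3276 · 0.00046695 · 0.018781 = 0.02873

0.029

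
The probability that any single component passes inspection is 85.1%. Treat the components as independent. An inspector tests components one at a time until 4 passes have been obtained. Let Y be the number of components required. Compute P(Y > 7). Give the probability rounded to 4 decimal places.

0.0118

Needing more than 7 components ⇔ fewer than 4 successes in the first 7. With X ~ Binomial(7, 0.851), P(Y > 7) = P(X ≤ 3).
  k=0: C(7,0)·0.851^0·0.149^7 = 0.000002
  k=1: C(7,1)·0.851^1·0.149^6 = 0.000065
  k=2: C(7,2)·0.851^2·0.149^5 = 0.001117
  k=3: C(7,3)·0.851^3·0.149^4 = 0.010632
P(X ≤ 3) = 0.011815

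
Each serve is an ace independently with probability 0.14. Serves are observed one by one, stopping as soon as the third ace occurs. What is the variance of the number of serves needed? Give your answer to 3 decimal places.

131.633

Y = total serves until the third success; negative binomial with r=3, p=0.14.
Var(Y) = r(1−p)/p² = 3·0.86 / 0.14² = 131.63265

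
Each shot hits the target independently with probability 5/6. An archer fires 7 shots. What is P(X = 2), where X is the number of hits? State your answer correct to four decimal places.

X ~ Binomial(n=7, p=0.833333).
P(X=2) = C(7,2) · p^2 · (1−p)^5
= 21 · 0.69444 · 0.0001286 = 0.001875

0.0019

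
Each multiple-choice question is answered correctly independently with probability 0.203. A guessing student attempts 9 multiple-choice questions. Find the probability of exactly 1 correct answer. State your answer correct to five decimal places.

0.29744

X ~ Binomial(n=9, p=0.203).
P(X=1) = C(9,1) · p^1 · (1−p)^8
= 9 · 0.203 · 0.1628 = 0.2974439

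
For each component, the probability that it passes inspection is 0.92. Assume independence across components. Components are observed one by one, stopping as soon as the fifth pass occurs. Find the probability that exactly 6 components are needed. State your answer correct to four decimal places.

Y = trial on which the fifth success occurs; negative binomial, r=5, p=0.92.
P(Y=6) = C(5,4) · p^5 · (1−p)^1
= 5 · 0.65908 · 0.08 = 0.263633

0.2636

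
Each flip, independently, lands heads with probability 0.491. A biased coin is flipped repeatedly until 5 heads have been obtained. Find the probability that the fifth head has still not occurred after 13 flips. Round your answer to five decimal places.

Needing more than 13 flips ⇔ fewer than 5 successes in the first 13. With X ~ Binomial(13, 0.491), P(Y > 13) = P(X ≤ 4).
  k=0: C(13,0)·0.491^0·0.509^13 = 0.0001539
  k=1: C(13,1)·0.491^1·0.509^12 = 0.0019304
  k=2: C(13,2)·0.491^2·0.509^11 = 0.0111726
  k=3: C(13,3)·0.491^3·0.509^10 = 0.0395174
  k=4: C(13,4)·0.491^4·0.509^9 = 0.0952998
P(X ≤ 4) = 0.1480741

0.14807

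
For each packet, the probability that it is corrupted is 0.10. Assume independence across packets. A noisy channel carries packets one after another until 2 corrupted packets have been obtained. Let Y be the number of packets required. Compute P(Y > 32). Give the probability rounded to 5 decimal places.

0.15642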